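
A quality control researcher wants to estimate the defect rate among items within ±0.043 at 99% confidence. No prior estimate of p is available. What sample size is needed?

Conservative approach: use p = 0.5 (maximizes p(1-p) = 0.25). n = z²(0.25)/E² = 2.576²×0.25/0.043² = 897.2 → n = 898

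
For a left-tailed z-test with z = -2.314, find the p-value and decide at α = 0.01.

p = P(Z < -2.314) = Φ(-2.314) ≈ 0.0103. Since p ≥ 0.01, fail to reject H₀ (not significant) at α = 0.01.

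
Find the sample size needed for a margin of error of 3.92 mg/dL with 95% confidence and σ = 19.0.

n = (z*σ/E)² = (1.96×19.0/3.92)² = 90.2 → n = 91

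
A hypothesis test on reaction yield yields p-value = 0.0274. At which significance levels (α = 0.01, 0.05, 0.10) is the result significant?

p = 0.0274. Significant at: α = 0.05, 0.1.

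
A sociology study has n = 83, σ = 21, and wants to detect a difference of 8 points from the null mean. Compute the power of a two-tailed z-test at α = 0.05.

SE = σ/√n = 21/√83 = 2.305. Non-centrality λ = d/SE = 8/2.305 = 3.471. Power ≈ Φ(λ - z_{α/2}) = Φ(3.471 - 1.96) = Φ(1.511) = 0.935.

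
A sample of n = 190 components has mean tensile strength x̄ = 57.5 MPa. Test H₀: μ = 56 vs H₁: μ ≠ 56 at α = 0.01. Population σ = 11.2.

z = (x̄ - μ₀)/(σ/√n) = (57.5 - 56)/(11.2/√190) = 1.846. Critical value: ±2.576. Since |1.846| ≤ 2.576, Fail to reject H₀.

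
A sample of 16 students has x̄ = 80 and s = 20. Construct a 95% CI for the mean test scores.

CI = x̄ ± t*(s/√n) = 80 ± 2.131(20/√16) = (69.34, 90.66)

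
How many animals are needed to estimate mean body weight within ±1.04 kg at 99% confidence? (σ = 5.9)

n = (z*σ/E)² = (2.576×5.9/1.04)² = 213.6 → n = 214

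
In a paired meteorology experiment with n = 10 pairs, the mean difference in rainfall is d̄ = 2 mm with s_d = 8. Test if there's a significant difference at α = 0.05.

t = d̄/(s_d/√n) = 2/(8/√10) = 0.791. df = 9, critical t = ±2.262. Fail to reject H₀.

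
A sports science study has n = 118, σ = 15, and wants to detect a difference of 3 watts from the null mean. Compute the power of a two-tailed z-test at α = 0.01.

SE = σ/√n = 15/√118 = 1.381. Non-centrality λ = d/SE = 3/1.381 = 2.173. Power ≈ Φ(λ - z_{α/2}) = Φ(2.173 - 2.576) = Φ(-0.403) = 0.343.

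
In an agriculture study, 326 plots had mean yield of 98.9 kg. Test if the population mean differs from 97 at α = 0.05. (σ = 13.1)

z = (x̄ - μ₀)/(σ/√n) = (98.9 - 97)/(13.1/√326) = 2.619. Critical value: ±1.96. Since |2.619| > 1.96, Reject H₀.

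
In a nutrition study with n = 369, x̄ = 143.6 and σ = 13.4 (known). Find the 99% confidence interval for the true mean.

CI = x̄ ± z*(σ/√n) = 143.6 ± 2.576(13.4/√369) = 143.6 ± 1.8 = (141.8, 145.4)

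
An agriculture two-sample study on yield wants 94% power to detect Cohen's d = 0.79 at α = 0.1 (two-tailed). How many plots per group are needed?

z_{α/2} = 1.645, z_β = Φ⁻¹(0.94) = 1.555. For medium effect (d = 0.79): n per group = 2(z_{α/2} + z_β)²/d² = 2(1.645 + 1.555)²/0.79² = 32.8 → 33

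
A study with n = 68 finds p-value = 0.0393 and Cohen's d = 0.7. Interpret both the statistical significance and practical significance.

Statistically significant (p = 0.0393 < 0.05). Cohen's d = 0.7 indicates a medium effect size. Both statistical and practical significance should be considered.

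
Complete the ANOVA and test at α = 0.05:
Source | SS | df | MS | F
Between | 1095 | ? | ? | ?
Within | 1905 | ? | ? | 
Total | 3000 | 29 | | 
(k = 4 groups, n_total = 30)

df_between = 3, df_within = 26. MS_between = 365.0, MS_within = 73.27. F = 4.982, F_crit ≈ 2.975. Reject H₀.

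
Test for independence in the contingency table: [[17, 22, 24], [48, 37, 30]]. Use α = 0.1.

χ² = 4.454. df = 2, critical = 4.605. Fail to reject H₀. No evidence of dependence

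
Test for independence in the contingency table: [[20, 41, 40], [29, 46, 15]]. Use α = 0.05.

χ² = 12.713. df = 2, critical = 5.991. Reject H₀. Variables are dependent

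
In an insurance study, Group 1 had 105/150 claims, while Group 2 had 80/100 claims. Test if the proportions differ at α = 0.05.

p̂₁ = 0.7, p̂₂ = 0.8, pooled p̂ = 0.74. z = -1.766. Critical: ±1.96. Fail to reject H₀.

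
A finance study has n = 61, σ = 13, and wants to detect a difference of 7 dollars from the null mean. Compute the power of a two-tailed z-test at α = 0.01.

SE = σ/√n = 13/√61 = 1.664. Non-centrality λ = d/SE = 7/1.664 = 4.206. Power ≈ Φ(λ - z_{α/2}) = Φ(4.206 - 2.576) = Φ(1.63) = 0.948.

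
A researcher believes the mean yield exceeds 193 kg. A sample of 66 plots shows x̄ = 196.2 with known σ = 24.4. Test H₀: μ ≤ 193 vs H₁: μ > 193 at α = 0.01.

z = 1.065. Critical value: 2.33. Fail to reject H₀.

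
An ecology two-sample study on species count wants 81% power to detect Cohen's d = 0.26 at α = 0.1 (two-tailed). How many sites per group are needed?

z_{α/2} = 1.645, z_β = Φ⁻¹(0.81) = 0.878. For small effect (d = 0.26): n per group = 2(z_{α/2} + z_β)²/d² = 2(1.645 + 0.878)²/0.26² = 188.3 → 189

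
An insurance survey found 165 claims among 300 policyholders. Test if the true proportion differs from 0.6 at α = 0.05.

p̂ = 0.55, p₀ = 0.6. z = (p̂ - p₀)/√(p₀(1-p₀)/n) = -1.768. Critical: ±1.96. Fail to reject H₀.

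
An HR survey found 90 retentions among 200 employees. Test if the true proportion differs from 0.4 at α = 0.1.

p̂ = 0.45, p₀ = 0.4. z = (p̂ - p₀)/√(p₀(1-p₀)/n) = 1.443. Critical: ±1.645. Fail to reject H₀.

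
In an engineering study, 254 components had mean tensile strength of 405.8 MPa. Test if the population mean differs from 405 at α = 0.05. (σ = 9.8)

z = (x̄ - μ₀)/(σ/√n) = (405.8 - 405)/(9.8/√254) = 1.301. Critical value: ±1.96. Since |1.301| ≤ 1.96, Fail to reject H₀.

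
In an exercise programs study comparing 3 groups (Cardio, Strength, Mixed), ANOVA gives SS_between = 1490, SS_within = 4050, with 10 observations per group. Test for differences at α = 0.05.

df_between = 2, df_within = 27. F = MS_between/MS_within = 745.0/150.0 = 4.967. F_crit ≈ 3.354. Reject H₀. At least one mean differs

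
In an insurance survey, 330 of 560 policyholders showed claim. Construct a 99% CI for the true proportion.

p̂ = 0.589. CI = p̂ ± z*√(p̂(1-p̂)/n) = (0.536, 0.643)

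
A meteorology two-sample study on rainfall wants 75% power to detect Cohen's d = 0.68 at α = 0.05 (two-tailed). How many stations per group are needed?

z_{α/2} = 1.96, z_β = Φ⁻¹(0.75) = 0.674. For medium effect (d = 0.68): n per group = 2(z_{α/2} + z_β)²/d² = 2(1.96 + 0.674)²/0.68² = 30.01 → 31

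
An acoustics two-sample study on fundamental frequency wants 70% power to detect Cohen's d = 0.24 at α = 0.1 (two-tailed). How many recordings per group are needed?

z_{α/2} = 1.645, z_β = Φ⁻¹(0.7) = 0.524. For small effect (d = 0.24): n per group = 2(z_{α/2} + z_β)²/d² = 2(1.645 + 0.524)²/0.24² = 163.4 → 164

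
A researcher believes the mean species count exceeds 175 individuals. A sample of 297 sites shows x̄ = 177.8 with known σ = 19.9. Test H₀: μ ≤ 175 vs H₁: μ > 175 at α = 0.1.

z = 2.425. Critical value: 1.28. Reject H₀.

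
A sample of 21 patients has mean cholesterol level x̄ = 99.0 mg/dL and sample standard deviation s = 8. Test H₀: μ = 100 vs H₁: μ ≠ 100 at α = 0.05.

t = (x̄ - μ₀)/(s/√n) = (99.0 - 100)/(8/√21) = -0.573. df = 20, critical t = ±2.086. Fail to reject H₀.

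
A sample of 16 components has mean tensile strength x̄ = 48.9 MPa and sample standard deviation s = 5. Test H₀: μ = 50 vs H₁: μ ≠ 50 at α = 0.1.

t = (x̄ - μ₀)/(s/√n) = (48.9 - 50)/(5/√16) = -0.88. df = 15, critical t = ±1.753. Fail to reject H₀.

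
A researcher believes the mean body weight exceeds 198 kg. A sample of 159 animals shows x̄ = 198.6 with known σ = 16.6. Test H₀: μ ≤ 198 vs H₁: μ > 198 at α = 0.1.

z = 0.456. Critical value: 1.28. Fail to reject H₀.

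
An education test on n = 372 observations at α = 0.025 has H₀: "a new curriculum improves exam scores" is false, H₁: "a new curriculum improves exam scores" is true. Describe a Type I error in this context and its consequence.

Type I error: rejecting H₀ when it is true — concluding that a new curriculum improves exam scores when in fact it is not. Consequence: adopting a curriculum that gives no real benefit — disruption for nothing.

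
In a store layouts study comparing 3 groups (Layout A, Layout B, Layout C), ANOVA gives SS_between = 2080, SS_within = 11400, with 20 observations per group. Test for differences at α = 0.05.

df_between = 2, df_within = 57. F = MS_between/MS_within = 1040.0/200.0 = 5.2. F_crit ≈ 3.159. Reject H₀. At least one mean differs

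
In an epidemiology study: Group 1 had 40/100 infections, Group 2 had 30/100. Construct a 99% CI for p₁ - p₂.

p̂₁ = 0.4, p̂₂ = 0.3. Difference = 0.1. CI = (-0.073, 0.273)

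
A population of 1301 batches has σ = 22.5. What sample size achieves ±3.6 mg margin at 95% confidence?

Without FPC: n₀ = (1.96×22.5/3.6)² = 150.062. With FPC: n = n₀N/(n₀+N-1) = 134.6 → n = 135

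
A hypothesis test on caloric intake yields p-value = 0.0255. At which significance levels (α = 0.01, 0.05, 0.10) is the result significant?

p = 0.0255. Significant at: α = 0.05, 0.1.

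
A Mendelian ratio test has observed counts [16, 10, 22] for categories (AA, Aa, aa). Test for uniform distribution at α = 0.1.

Expected = 16 each. χ² = Σ(O-E)²/E = 4.5. df = 2, critical value = 4.605. Fail to reject H₀.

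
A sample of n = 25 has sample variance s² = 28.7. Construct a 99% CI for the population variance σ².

df = 24. χ²_{0.005} = 45.559, χ²_{0.995} = 9.886. CI for σ² = ((n-1)s²/χ²_{α/2}, (n-1)s²/χ²_{1-α/2}) = (24·28.7/45.559, 24·28.7/9.886) = (15.12, 69.67)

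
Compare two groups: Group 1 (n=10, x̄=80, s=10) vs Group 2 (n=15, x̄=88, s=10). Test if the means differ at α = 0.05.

Pooled sp = 10.0. t = -1.96, df = 23. Critical t = ±2.069. Fail to reject H₀.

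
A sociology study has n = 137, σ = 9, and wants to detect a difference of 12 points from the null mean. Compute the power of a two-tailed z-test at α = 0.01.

SE = σ/√n = 9/√137 = 0.769. Non-centrality λ = d/SE = 12/0.769 = 15.606. Power ≈ Φ(λ - z_{α/2}) = Φ(15.606 - 2.576) = Φ(13.03) = 1.0.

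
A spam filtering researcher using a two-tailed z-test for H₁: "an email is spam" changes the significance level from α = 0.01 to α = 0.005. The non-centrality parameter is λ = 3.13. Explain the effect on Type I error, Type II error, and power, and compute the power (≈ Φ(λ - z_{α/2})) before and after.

Decreasing α from 0.01 to 0.005:
• Type I error rate decreases (α is the Type I rate by definition).
• Critical value moves from z_{α/2} = 2.576 to 2.807, so power = Φ(λ - z_{α/2}) goes from Φ(3.13 - 2.576) = 0.71 to Φ(3.13 - 2.807) = 0.627.
• Type II error rate β = 1 - power therefore increases (0.29 → 0.373).
Appropriate when false positives are costly — here, a legitimate email is sent to the spam folder and the user misses it.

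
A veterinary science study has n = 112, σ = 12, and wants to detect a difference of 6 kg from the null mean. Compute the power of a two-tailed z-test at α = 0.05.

SE = σ/√n = 12/√112 = 1.134. Non-centrality λ = d/SE = 6/1.134 = 5.292. Power ≈ Φ(λ - z_{α/2}) = Φ(5.292 - 1.96) = Φ(3.332) = 1.0.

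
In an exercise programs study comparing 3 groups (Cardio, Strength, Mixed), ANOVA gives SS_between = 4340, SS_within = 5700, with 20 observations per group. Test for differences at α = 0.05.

df_between = 2, df_within = 57. F = MS_between/MS_within = 2170.0/100.0 = 21.7. F_crit ≈ 3.159. Reject H₀. At least one mean differs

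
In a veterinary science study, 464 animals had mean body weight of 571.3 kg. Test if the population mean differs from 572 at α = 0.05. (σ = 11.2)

z = (x̄ - μ₀)/(σ/√n) = (571.3 - 572)/(11.2/√464) = -1.346. Critical value: ±1.96. Since |-1.346| ≤ 1.96, Fail to reject H₀.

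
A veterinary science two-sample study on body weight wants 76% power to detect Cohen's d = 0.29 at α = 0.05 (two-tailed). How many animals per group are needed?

z_{α/2} = 1.96, z_β = Φ⁻¹(0.76) = 0.706. For small effect (d = 0.29): n per group = 2(z_{α/2} + z_β)²/d² = 2(1.96 + 0.706)²/0.29² = 169.03 → 170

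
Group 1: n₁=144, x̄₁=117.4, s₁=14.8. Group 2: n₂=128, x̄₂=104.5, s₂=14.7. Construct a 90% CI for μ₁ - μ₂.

Difference = 12.9. SE = √(14.8²/144 + 14.7²/128) = 1.791. CI = (9.95, 15.85)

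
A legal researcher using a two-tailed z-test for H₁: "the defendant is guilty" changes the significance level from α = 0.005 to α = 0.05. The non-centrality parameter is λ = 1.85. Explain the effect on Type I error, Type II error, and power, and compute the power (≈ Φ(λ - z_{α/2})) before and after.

Increasing α from 0.005 to 0.05:
• Type I error rate increases (α is the Type I rate by definition).
• Critical value moves from z_{α/2} = 2.807 to 1.96, so power = Φ(λ - z_{α/2}) goes from Φ(1.85 - 2.807) = 0.169 to Φ(1.85 - 1.96) = 0.456.
• Type II error rate β = 1 - power therefore decreases (0.831 → 0.544).
Appropriate when false negatives are costly — here, acquitting a guilty person.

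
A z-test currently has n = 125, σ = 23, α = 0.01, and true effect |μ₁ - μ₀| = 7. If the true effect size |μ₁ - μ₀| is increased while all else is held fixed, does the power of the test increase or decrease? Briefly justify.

Power increases: a larger true effect increases the non-centrality λ = |μ₁ - μ₀|/(σ/√n).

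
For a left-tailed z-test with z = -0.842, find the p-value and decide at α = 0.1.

p = P(Z < -0.842) = Φ(-0.842) ≈ 0.1999. Since p ≥ 0.1, fail to reject H₀ (not significant) at α = 0.1.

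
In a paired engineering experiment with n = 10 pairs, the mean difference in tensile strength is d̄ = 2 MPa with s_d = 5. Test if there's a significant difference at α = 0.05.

t = d̄/(s_d/√n) = 2/(5/√10) = 1.265. df = 9, critical t = ±2.262. Fail to reject H₀.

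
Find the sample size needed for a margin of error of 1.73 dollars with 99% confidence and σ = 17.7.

n = (z*σ/E)² = (2.576×17.7/1.73)² = 694.6 → n = 695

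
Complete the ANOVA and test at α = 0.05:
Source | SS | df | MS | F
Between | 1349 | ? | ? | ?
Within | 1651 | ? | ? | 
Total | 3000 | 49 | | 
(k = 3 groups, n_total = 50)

df_between = 2, df_within = 47. MS_between = 674.5, MS_within = 35.13. F = 19.201, F_crit ≈ 3.195. Reject H₀.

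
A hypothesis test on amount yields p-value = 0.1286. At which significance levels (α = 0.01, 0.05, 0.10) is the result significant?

p = 0.1286. Not significant at any of the given levels.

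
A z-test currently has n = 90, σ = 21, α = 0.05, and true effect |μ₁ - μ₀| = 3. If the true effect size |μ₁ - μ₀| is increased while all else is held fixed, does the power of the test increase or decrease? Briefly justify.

Power increases: a larger true effect increases the non-centrality λ = |μ₁ - μ₀|/(σ/√n).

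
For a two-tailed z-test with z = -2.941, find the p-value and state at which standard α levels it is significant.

p = 2·P(Z > |-2.941|) = 2·(1 - Φ(2.941)) ≈ 0.0033. Significant at α = 0.1; Significant at α = 0.05; Significant at α = 0.01.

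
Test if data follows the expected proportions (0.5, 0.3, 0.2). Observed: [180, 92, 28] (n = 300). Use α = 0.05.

Expected: [150.0, 90.0, 60.0]. χ² = 23.111. df = 2, critical = 5.991. Reject H₀.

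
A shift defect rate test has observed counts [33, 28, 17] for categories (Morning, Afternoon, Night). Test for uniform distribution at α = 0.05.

Expected = 26 each. χ² = Σ(O-E)²/E = 5.154. df = 2, critical value = 5.991. Fail to reject H₀.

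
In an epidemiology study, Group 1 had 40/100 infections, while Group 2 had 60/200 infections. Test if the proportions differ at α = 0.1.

p̂₁ = 0.4, p̂₂ = 0.3, pooled p̂ = 0.333. z = 1.732. Critical: ±1.645. Reject H₀.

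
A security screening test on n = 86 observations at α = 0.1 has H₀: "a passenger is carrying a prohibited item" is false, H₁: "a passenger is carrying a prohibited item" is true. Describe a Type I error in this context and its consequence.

Type I error: rejecting H₀ when it is true — concluding that a passenger is carrying a prohibited item when in fact it is not. Consequence: detaining an innocent passenger — delay and inconvenience.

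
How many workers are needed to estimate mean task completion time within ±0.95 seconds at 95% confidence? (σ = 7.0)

n = (z*σ/E)² = (1.96×7.0/0.95)² = 208.6 → n = 209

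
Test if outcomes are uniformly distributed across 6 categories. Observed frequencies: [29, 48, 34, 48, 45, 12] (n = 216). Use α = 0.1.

Expected = 36 each. χ² = Σ(O-E)²/E = 27.722. df = 5, critical value = 9.236. Reject H₀.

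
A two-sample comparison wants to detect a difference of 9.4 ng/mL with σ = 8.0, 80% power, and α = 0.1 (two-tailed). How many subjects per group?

n per group = 2(z_α/2 + z_β)²σ²/d² = 2×(1.645 + 0.84)²×8.0²/9.4² = 8.9 → n = 9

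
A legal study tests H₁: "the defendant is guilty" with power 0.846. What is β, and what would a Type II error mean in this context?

β = 1 - power = 1 - 0.846 = 0.154. A Type II error is failing to reject H₀ when H₀ is false (false negative) — here, failing to conclude that the defendant is guilty when in fact it is true. Consequence: acquitting a guilty person.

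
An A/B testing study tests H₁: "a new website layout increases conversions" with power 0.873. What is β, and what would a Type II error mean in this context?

β = 1 - power = 1 - 0.873 = 0.127. A Type II error is failing to reject H₀ when H₀ is false (false negative) — here, failing to conclude that a new website layout increases conversions when in fact it is true. Consequence: discarding a layout that would have improved conversions — lost revenue.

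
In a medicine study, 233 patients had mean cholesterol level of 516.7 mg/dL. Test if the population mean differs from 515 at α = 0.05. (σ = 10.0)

z = (x̄ - μ₀)/(σ/√n) = (516.7 - 515)/(10.0/√233) = 2.595. Critical value: ±1.96. Since |2.595| > 1.96, Reject H₀.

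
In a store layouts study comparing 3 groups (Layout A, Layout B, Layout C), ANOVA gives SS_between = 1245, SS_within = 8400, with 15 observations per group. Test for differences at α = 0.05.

df_between = 2, df_within = 42. F = MS_between/MS_within = 622.5/200.0 = 3.112. F_crit ≈ 3.22. Fail to reject H₀.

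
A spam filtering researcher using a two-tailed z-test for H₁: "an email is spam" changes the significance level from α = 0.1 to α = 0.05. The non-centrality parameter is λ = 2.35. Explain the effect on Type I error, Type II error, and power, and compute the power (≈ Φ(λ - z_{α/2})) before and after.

Decreasing α from 0.1 to 0.05:
• Type I error rate decreases (α is the Type I rate by definition).
• Critical value moves from z_{α/2} = 1.645 to 1.96, so power = Φ(λ - z_{α/2}) goes from Φ(2.35 - 1.645) = 0.76 to Φ(2.35 - 1.96) = 0.652.
• Type II error rate β = 1 - power therefore increases (0.24 → 0.348).
Appropriate when false positives are costly — here, a legitimate email is sent to the spam folder and the user misses it.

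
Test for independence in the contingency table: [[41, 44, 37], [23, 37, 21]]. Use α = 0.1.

χ² = 1.877. df = 2, critical = 4.605. Fail to reject H₀. No evidence of dependence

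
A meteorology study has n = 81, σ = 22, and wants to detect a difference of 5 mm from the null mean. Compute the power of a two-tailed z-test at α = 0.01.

SE = σ/√n = 22/√81 = 2.444. Non-centrality λ = d/SE = 5/2.444 = 2.045. Power ≈ Φ(λ - z_{α/2}) = Φ(2.045 - 2.576) = Φ(-0.531) = 0.298.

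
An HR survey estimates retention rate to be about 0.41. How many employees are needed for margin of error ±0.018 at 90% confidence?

n = z²p(1-p)/E² = 1.645²×0.41×0.59/0.018² = 2020.3 → n = 2021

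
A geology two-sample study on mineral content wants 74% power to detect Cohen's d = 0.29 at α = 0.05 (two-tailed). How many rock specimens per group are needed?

z_{α/2} = 1.96, z_β = Φ⁻¹(0.74) = 0.643. For small effect (d = 0.29): n per group = 2(z_{α/2} + z_β)²/d² = 2(1.96 + 0.643)²/0.29² = 161.1 → 162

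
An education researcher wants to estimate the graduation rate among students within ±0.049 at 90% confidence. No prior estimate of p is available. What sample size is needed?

Conservative approach: use p = 0.5 (maximizes p(1-p) = 0.25). n = z²(0.25)/E² = 1.645²×0.25/0.049² = 281.8 → n = 282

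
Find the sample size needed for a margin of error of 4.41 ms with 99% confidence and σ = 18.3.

n = (z*σ/E)² = (2.576×18.3/4.41)² = 114.3 → n = 115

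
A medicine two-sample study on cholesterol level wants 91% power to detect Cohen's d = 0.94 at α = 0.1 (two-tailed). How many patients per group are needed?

z_{α/2} = 1.645, z_β = Φ⁻¹(0.91) = 1.341. For large effect (d = 0.94): n per group = 2(z_{α/2} + z_β)²/d² = 2(1.645 + 1.341)²/0.94² = 20.2 → 21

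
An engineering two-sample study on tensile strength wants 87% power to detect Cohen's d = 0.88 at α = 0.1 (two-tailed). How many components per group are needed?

z_{α/2} = 1.645, z_β = Φ⁻¹(0.87) = 1.126. For large effect (d = 0.88): n per group = 2(z_{α/2} + z_β)²/d² = 2(1.645 + 1.126)²/0.88² = 19.8 → 20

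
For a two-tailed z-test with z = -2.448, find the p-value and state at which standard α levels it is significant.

p = 2·P(Z > |-2.448|) = 2·(1 - Φ(2.448)) ≈ 0.0144. Significant at α = 0.1; Significant at α = 0.05.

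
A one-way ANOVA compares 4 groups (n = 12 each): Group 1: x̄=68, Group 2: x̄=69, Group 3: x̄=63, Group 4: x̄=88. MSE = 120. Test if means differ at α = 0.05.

Grand mean = 72.0. SS_between = 4344.0, MS_between = 1448.0. F = 12.067, F_crit ≈ 2.816. Reject H₀.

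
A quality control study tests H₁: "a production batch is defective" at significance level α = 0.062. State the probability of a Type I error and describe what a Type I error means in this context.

P(Type I error) = α = 0.062. A Type I error is rejecting H₀ when H₀ is actually true (false positive) — here, concluding that a production batch is defective when in fact this is not the case. Consequence: scrapping a good batch — wasted material and cost for no reason.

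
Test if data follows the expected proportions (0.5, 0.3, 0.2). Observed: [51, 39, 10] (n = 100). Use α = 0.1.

Expected: [50.0, 30.0, 20.0]. χ² = 7.72. df = 2, critical = 4.605. Reject H₀.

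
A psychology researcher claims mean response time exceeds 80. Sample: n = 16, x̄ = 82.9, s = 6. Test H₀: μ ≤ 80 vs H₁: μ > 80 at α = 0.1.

t = (82.9 - 80)/(6/√16) = 1.933, df = 15. Critical t = 1.341. Reject H₀.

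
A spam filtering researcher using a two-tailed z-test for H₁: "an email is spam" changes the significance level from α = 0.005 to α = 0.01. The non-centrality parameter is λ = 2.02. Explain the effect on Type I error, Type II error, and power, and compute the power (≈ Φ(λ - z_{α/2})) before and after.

Increasing α from 0.005 to 0.01:
• Type I error rate increases (α is the Type I rate by definition).
• Critical value moves from z_{α/2} = 2.807 to 2.576, so power = Φ(λ - z_{α/2}) goes from Φ(2.02 - 2.807) = 0.216 to Φ(2.02 - 2.576) = 0.289.
• Type II error rate β = 1 - power therefore decreases (0.784 → 0.711).
Appropriate when false negatives are costly — here, a spam email lands in the inbox.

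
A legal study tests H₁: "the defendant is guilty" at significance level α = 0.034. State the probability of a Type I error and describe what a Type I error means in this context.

P(Type I error) = α = 0.034. A Type I error is rejecting H₀ when H₀ is actually true (false positive) — here, concluding that the defendant is guilty when in fact this is not the case. Consequence: convicting an innocent person.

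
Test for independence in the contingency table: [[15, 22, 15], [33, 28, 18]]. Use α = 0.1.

χ² = 2.274. df = 2, critical = 4.605. Fail to reject H₀. No evidence of dependence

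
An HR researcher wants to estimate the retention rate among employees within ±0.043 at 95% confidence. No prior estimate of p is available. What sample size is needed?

Conservative approach: use p = 0.5 (maximizes p(1-p) = 0.25). n = z²(0.25)/E² = 1.96²×0.25/0.043² = 519.4 → n = 520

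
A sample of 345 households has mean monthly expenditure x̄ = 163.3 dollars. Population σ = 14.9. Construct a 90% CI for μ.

CI = x̄ ± z*(σ/√n) = 163.3 ± 1.645(14.9/√345) = 163.3 ± 1.32 = (161.98, 164.62)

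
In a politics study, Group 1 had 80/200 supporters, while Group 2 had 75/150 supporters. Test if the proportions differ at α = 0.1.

p̂₁ = 0.4, p̂₂ = 0.5, pooled p̂ = 0.443. z = -1.864. Critical: ±1.645. Reject H₀.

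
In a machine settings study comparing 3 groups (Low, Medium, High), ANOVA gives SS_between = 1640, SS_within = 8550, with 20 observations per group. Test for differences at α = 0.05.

df_between = 2, df_within = 57. F = MS_between/MS_within = 820.0/150.0 = 5.467. F_crit ≈ 3.159. Reject H₀. At least one mean differs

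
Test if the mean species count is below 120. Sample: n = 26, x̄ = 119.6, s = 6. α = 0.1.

t = (119.6 - 120)/(6/√26) = -0.34, df = 25. Critical t = -1.316. Fail to reject H₀.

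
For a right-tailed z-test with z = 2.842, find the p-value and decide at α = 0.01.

p = P(Z > 2.842) = 1 - Φ(2.842) ≈ 0.0022. Since p < 0.01, reject H₀ (significant) at α = 0.01.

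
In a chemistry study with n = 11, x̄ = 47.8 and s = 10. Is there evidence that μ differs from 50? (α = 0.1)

t = (x̄ - μ₀)/(s/√n) = (47.8 - 50)/(10/√11) = -0.73. df = 10, critical t = ±1.812. Fail to reject H₀.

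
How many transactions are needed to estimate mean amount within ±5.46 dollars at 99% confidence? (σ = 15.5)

n = (z*σ/E)² = (2.576×15.5/5.46)² = 53.5 → n = 54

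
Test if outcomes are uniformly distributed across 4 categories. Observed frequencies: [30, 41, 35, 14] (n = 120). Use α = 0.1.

Expected = 30 each. χ² = Σ(O-E)²/E = 13.4. df = 3, critical value = 6.251. Reject H₀.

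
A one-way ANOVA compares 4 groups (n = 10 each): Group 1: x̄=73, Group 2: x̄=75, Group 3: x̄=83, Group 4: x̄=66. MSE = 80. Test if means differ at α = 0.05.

Grand mean = 74.25. SS_between = 1467.5, MS_between = 489.17. F = 6.115, F_crit ≈ 2.866. Reject H₀.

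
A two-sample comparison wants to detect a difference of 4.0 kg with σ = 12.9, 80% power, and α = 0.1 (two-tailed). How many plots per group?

n per group = 2(z_α/2 + z_β)²σ²/d² = 2×(1.645 + 0.84)²×12.9²/4.0² = 128.5 → n = 129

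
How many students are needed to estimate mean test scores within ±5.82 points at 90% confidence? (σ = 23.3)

n = (z*σ/E)² = (1.645×23.3/5.82)² = 43.4 → n = 44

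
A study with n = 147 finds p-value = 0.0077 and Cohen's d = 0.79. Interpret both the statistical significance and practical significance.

Statistically significant (p = 0.0077 < 0.05). Cohen's d = 0.79 indicates a medium effect size. Both statistical and practical significance should be considered.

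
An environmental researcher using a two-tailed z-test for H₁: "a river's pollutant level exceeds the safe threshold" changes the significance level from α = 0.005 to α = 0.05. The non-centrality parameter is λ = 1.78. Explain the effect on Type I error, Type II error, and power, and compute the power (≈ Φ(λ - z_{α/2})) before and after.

Increasing α from 0.005 to 0.05:
• Type I error rate increases (α is the Type I rate by definition).
• Critical value moves from z_{α/2} = 2.807 to 1.96, so power = Φ(λ - z_{α/2}) goes from Φ(1.78 - 2.807) = 0.152 to Φ(1.78 - 1.96) = 0.429.
• Type II error rate β = 1 - power therefore decreases (0.848 → 0.571).
Appropriate when false negatives are costly — here, allowing unsafe pollution to continue.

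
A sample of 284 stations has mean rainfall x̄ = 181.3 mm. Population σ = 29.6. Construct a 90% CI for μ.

CI = x̄ ± z*(σ/√n) = 181.3 ± 1.645(29.6/√284) = 181.3 ± 2.89 = (178.41, 184.19)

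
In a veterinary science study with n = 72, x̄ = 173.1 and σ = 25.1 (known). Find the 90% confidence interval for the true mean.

CI = x̄ ± z*(σ/√n) = 173.1 ± 1.645(25.1/√72) = 173.1 ± 4.87 = (168.23, 177.97)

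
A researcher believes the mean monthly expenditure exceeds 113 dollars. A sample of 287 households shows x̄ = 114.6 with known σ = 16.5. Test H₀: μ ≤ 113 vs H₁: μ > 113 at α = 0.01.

z = 1.643. Critical value: 2.33. Fail to reject H₀.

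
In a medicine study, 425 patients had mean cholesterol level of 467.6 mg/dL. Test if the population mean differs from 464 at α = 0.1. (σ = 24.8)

z = (x̄ - μ₀)/(σ/√n) = (467.6 - 464)/(24.8/√425) = 2.993. Critical value: ±1.645. Since |2.993| > 1.645, Reject H₀.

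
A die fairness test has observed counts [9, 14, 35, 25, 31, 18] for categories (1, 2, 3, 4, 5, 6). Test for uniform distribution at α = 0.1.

Expected = 22 each. χ² = Σ(O-E)²/E = 23.091. df = 5, critical value = 9.236. Reject H₀.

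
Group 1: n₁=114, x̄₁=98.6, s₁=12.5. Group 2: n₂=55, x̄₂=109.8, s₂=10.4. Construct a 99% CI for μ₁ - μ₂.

Difference = -11.2. SE = √(12.5²/114 + 10.4²/55) = 1.827. CI = (-15.91, -6.49)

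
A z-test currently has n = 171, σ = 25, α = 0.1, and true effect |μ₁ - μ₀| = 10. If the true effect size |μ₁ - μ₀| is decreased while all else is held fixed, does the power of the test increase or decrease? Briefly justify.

Power decreases: a smaller true effect decreases the non-centrality λ = |μ₁ - μ₀|/(σ/√n).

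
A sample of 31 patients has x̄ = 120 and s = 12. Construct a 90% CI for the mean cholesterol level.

CI = x̄ ± t*(s/√n) = 120 ± 1.697(12/√31) = (116.34, 123.66)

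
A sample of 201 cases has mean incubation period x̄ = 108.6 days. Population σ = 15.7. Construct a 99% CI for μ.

CI = x̄ ± z*(σ/√n) = 108.6 ± 2.576(15.7/√201) = 108.6 ± 2.85 = (105.75, 111.45)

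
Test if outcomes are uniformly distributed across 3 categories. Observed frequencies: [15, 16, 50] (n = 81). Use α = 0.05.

Expected = 27 each. χ² = Σ(O-E)²/E = 29.407. df = 2, critical value = 5.991. Reject H₀.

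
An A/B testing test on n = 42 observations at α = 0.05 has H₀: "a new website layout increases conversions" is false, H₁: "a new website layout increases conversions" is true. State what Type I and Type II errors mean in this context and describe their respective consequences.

Type I (false positive): concluding that a new website layout increases conversions when it is not — rolling out a layout that doesn't actually help — wasted engineering effort. Type II (false negative): failing to conclude that a new website layout increases conversions when it is — discarding a layout that would have improved conversions — lost revenue. Which is costlier depends on domain priorities and is a judgement call rather than a statistical fact.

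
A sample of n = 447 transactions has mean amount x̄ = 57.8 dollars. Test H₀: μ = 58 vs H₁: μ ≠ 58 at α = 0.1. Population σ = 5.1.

z = (x̄ - μ₀)/(σ/√n) = (57.8 - 58)/(5.1/√447) = -0.829. Critical value: ±1.645. Since |-0.829| ≤ 1.645, Fail to reject H₀.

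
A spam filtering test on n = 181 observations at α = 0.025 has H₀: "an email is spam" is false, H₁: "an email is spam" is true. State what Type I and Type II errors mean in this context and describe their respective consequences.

Type I (false positive): concluding that an email is spam when it is not — a legitimate email is sent to the spam folder and the user misses it. Type II (false negative): failing to conclude that an email is spam when it is — a spam email lands in the inbox. Which is costlier depends on domain priorities and is a judgement call rather than a statistical fact.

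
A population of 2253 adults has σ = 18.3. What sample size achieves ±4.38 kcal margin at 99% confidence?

Without FPC: n₀ = (2.576×18.3/4.38)² = 115.837. With FPC: n = n₀N/(n₀+N-1) = 110.2 → n = 111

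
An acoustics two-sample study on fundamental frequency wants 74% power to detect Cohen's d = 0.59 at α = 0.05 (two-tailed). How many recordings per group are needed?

z_{α/2} = 1.96, z_β = Φ⁻¹(0.74) = 0.643. For medium effect (d = 0.59): n per group = 2(z_{α/2} + z_β)²/d² = 2(1.96 + 0.643)²/0.59² = 38.9 → 39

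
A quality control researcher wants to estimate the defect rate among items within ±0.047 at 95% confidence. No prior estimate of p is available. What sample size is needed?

Conservative approach: use p = 0.5 (maximizes p(1-p) = 0.25). n = z²(0.25)/E² = 1.96²×0.25/0.047² = 434.8 → n = 435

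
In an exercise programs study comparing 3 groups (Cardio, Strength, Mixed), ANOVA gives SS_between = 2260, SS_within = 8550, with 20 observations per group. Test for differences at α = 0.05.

df_between = 2, df_within = 57. F = MS_between/MS_within = 1130.0/150.0 = 7.533. F_crit ≈ 3.159. Reject H₀. At least one mean differs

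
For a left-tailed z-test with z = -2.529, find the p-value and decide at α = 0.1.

p = P(Z < -2.529) = Φ(-2.529) ≈ 0.0057. Since p < 0.1, reject H₀ (significant) at α = 0.1.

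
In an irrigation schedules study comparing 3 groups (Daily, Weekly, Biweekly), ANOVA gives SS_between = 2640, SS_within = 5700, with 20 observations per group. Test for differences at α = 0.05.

df_between = 2, df_within = 57. F = MS_between/MS_within = 1320.0/100.0 = 13.2. F_crit ≈ 3.159. Reject H₀. At least one mean differs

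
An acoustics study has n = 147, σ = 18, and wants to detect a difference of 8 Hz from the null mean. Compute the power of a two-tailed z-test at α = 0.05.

SE = σ/√n = 18/√147 = 1.485. Non-centrality λ = d/SE = 8/1.485 = 5.389. Power ≈ Φ(λ - z_{α/2}) = Φ(5.389 - 1.96) = Φ(3.429) = 1.0.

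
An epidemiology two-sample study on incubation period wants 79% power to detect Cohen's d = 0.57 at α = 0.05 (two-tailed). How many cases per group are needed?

z_{α/2} = 1.96, z_β = Φ⁻¹(0.79) = 0.806. For medium effect (d = 0.57): n per group = 2(z_{α/2} + z_β)²/d² = 2(1.96 + 0.806)²/0.57² = 47.1 → 48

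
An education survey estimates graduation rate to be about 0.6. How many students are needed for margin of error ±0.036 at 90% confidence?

n = z²p(1-p)/E² = 1.645²×0.6×0.4/0.036² = 501.1 → n = 502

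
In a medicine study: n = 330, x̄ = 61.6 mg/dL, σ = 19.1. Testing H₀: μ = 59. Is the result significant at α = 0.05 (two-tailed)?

z = (61.6 - 59)/(19.1/√330) = 2.473. Since |z| > 1.96, significant at α = 0.05.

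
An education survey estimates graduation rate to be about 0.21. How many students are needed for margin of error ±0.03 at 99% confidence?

n = z²p(1-p)/E² = 2.576²×0.21×0.79/0.03² = 1223.2 → n = 1224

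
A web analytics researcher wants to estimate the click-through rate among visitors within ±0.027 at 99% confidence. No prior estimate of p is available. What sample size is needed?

Conservative approach: use p = 0.5 (maximizes p(1-p) = 0.25). n = z²(0.25)/E² = 2.576²×0.25/0.027² = 2275.6 → n = 2276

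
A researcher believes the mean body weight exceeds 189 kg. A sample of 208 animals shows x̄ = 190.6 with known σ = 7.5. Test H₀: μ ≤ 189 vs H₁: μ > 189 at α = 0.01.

z = 3.077. Critical value: 2.33. Reject H₀.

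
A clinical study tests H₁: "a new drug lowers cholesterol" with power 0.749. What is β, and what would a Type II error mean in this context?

β = 1 - power = 1 - 0.749 = 0.251. A Type II error is failing to reject H₀ when H₀ is false (false negative) — here, failing to conclude that a new drug lowers cholesterol when in fact it is true. Consequence: shelving an effective drug — patients miss out on a treatment that would have helped.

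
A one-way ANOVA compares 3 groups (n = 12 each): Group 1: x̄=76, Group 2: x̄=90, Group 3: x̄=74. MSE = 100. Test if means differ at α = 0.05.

Grand mean = 80.0. SS_between = 1824.0, MS_between = 912.0. F = 9.12, F_crit ≈ 3.285. Reject H₀.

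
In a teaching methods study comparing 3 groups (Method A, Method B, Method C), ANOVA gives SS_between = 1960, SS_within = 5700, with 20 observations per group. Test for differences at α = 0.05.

df_between = 2, df_within = 57. F = MS_between/MS_within = 980.0/100.0 = 9.8. F_crit ≈ 3.159. Reject H₀. At least one mean differs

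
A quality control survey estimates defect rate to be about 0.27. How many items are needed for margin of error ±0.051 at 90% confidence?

n = z²p(1-p)/E² = 1.645²×0.27×0.73/0.051² = 205.1 → n = 206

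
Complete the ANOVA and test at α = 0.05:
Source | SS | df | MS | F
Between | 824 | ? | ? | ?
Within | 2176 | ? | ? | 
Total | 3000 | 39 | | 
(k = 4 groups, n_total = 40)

df_between = 3, df_within = 36. MS_between = 274.67, MS_within = 60.44. F = 4.544, F_crit ≈ 2.866. Reject H₀.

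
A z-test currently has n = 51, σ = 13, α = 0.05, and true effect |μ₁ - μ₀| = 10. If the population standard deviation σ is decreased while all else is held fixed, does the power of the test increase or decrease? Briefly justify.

Power increases: a smaller σ shrinks the standard error σ/√n, moving the sampling distribution under H₁ further from the critical value.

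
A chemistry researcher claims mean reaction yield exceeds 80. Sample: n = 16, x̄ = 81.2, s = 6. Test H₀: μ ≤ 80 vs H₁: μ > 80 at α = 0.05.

t = (81.2 - 80)/(6/√16) = 0.8, df = 15. Critical t = 1.753. Fail to reject H₀.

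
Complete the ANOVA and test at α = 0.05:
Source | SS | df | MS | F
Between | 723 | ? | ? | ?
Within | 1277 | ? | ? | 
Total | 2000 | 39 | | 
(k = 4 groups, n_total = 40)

df_between = 3, df_within = 36. MS_between = 241.0, MS_within = 35.47. F = 6.794, F_crit ≈ 2.866. Reject H₀.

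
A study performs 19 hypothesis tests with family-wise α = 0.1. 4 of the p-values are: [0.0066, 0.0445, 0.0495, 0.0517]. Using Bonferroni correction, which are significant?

Bonferroni α = 0.1/19 = 0.00526. None of the given p-values are significant.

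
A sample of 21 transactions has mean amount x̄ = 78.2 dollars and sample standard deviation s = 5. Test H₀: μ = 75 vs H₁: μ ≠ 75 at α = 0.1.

t = (x̄ - μ₀)/(s/√n) = (78.2 - 75)/(5/√21) = 2.933. df = 20, critical t = ±1.725. Reject H₀.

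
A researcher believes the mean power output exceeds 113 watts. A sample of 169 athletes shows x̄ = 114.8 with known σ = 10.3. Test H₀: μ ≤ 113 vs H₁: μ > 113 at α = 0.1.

z = 2.272. Critical value: 1.28. Reject H₀.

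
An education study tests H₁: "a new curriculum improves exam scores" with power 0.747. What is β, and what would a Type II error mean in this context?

β = 1 - power = 1 - 0.747 = 0.253. A Type II error is failing to reject H₀ when H₀ is false (false negative) — here, failing to conclude that a new curriculum improves exam scores when in fact it is true. Consequence: keeping the old curriculum when the new one would have helped students.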